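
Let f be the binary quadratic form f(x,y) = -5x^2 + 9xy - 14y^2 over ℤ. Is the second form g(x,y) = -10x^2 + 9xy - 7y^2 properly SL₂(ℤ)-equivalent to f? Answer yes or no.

D₁ = -199, D₂ = -199
f is negative-definite; reduce −f:
−f: translate: b→1 (≡-9 mod 10), so (5,-9,14)→(5,1,10)
−f: reduced (well bottom): (5,1,10) with a≤c, −a<b≤a
flip sign back: reduced form of f is (-5,-1,-10)
g is negative-definite; reduce −g:
−g: flip: (10,-9,7)→(7,9,10)
−g: translate: b→-5 (≡9 mod 14), so (7,9,10)→(7,-5,8)
−g: reduced (well bottom): (7,-5,8) with a≤c, −a<b≤a
flip sign back: reduced form of g is (-7,5,-8)
reduced forms (-5, -1, -10) vs (-7, 5, -8) ⇒ inequivalent

no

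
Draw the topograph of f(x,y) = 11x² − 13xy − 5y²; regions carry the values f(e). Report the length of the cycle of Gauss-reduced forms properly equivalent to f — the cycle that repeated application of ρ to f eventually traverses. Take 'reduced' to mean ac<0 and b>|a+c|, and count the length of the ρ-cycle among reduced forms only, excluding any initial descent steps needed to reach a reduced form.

D = 389, ⌊√D⌋ = 19
descent: ρ → (-5,13,11)  [lands on river]
river: ρ → (11,9,-7)
river: ρ → (-7,19,1)
river: ρ → (1,19,-7)
river: ρ → (-7,9,11)
river: ρ → (11,13,-5)
river: ρ → (-5,17,5)
river: ρ → (5,13,-11)
river: ρ → (-11,9,7)
river: ρ → (7,19,-1)
river: ρ → (-1,19,7)
river: ρ → (7,9,-11)
river: ρ → (-11,13,5)
river: ρ → (5,17,-5)
ρ-cycle length = 14 (tail of 1 descent step not counted)

14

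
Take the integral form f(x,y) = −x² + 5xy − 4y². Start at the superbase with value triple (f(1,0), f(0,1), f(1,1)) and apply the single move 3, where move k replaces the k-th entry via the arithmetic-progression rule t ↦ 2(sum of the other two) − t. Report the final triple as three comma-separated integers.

start (-1,-4,0) = (f(1,0),f(0,1),f(1,1))
replace slot 3: 2·((-1)+(-4)) − 0 = -10 → (-1,-4,-10)

-1,-4,-10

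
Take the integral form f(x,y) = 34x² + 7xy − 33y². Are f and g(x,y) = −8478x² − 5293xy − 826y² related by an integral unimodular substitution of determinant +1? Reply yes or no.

D₁ = 4537, D₂ = 4537
river cycle of f (length 98): (-33, 59, 8), (8, 53, -54), (-54, 55, 7), (7, 57, -46), (-46, 35, 18), (18, 37, -44), (-44, 51, 11), (11, 59, -24), (-24, 37, 33), (33, 29, -28), … (88 more)
river cycle of g (length 98): (-33, 59, 8), (8, 53, -54), (-54, 55, 7), (7, 57, -46), (-46, 35, 18), (18, 37, -44), (-44, 51, 11), (11, 59, -24), (-24, 37, 33), (33, 29, -28), … (88 more)
cycles coincide ⇒ equivalent

yes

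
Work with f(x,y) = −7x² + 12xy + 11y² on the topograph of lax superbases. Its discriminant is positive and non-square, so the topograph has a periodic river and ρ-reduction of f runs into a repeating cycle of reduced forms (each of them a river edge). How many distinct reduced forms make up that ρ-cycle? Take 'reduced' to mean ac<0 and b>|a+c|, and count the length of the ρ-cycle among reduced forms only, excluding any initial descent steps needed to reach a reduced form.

D = 452, ⌊√D⌋ = 21
river: ρ → (11,10,-8)
river: ρ → (-8,6,13)
river: ρ → (13,20,-1)
river: ρ → (-1,20,13)
river: ρ → (13,6,-8)
river: ρ → (-8,10,11)
river: ρ → (11,12,-7)
river: ρ → (-7,16,7)
river: ρ → (7,12,-11)
river: ρ → (-11,10,8)
river: ρ → (8,6,-13)
river: ρ → (-13,20,1)
river: ρ → (1,20,-13)
river: ρ → (-13,6,8)
river: ρ → (8,10,-11)
river: ρ → (-11,12,7)
river: ρ → (7,16,-7)
river: ρ → (-7,12,11)
ρ-cycle length = 18 (tail of 0 descent steps not counted)

18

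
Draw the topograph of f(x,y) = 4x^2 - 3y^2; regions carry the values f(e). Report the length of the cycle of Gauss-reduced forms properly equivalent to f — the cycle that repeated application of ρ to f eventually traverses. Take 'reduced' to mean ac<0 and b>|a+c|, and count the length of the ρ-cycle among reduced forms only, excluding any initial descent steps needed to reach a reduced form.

D = 48, ⌊√D⌋ = 6
descent: ρ → (-3,6,1)  [lands on river]
river: ρ → (1,6,-3)
ρ-cycle length = 2 (tail of 1 descent step not counted)

2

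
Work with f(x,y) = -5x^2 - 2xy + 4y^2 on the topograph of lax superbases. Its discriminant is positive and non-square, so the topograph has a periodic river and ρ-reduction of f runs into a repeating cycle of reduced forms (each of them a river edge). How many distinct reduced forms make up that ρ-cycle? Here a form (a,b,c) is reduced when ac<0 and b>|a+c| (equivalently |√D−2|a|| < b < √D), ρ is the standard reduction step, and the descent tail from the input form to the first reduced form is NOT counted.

D = 84, ⌊√D⌋ = 9
descent: ρ → (4,2,-5)  [lands on river]
river: ρ → (-5,8,1)
river: ρ → (1,8,-5)
river: ρ → (-5,2,4)
river: ρ → (4,6,-3)
river: ρ → (-3,6,4)
ρ-cycle length = 6 (tail of 1 descent step not counted)

6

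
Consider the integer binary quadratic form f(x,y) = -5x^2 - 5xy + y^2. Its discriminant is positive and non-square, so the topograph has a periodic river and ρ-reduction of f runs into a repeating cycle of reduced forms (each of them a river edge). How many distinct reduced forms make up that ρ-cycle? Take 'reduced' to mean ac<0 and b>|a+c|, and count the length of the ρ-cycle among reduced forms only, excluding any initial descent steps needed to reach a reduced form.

D = 45, ⌊√D⌋ = 6
descent: ρ → (1,5,-5)  [lands on river]
river: ρ → (-5,5,1)
ρ-cycle length = 2 (tail of 1 descent step not counted)

2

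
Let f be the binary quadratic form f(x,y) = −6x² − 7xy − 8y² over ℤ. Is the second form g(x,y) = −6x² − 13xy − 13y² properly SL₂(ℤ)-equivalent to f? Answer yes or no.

D₁ = -143, D₂ = -143
f is negative-definite; reduce −f:
−f: translate: b→-5 (≡7 mod 12), so (6,7,8)→(6,-5,7)
−f: reduced (well bottom): (6,-5,7) with a≤c, −a<b≤a
flip sign back: reduced form of f is (-6,5,-7)
g is negative-definite; reduce −g:
−g: translate: b→1 (≡13 mod 12), so (6,13,13)→(6,1,6)
−g: reduced (well bottom): (6,1,6) with a≤c, −a<b≤a
flip sign back: reduced form of g is (-6,-1,-6)
reduced forms (-6, 5, -7) vs (-6, -1, -6) ⇒ inequivalent

no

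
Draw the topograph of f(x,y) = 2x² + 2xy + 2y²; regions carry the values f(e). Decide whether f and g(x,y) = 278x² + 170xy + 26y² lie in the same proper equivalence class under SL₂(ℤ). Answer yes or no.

D₁ = -12, D₂ = -12
f: reduced (well bottom): (2,2,2) with a≤c, −a<b≤a
g: flip: (278,170,26)→(26,-170,278)
g: translate: b→-14 (≡-170 mod 52), so (26,-170,278)→(26,-14,2)
g: flip: (26,-14,2)→(2,14,26)
g: translate: b→2 (≡14 mod 4), so (2,14,26)→(2,2,2)
g: reduced (well bottom): (2,2,2) with a≤c, −a<b≤a
reduced forms (2, 2, 2) vs (2, 2, 2) ⇒ equivalent

yes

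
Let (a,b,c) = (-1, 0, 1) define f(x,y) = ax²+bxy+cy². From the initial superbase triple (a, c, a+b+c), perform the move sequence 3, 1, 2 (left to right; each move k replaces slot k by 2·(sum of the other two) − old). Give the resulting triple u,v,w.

start (-1,1,0) = (f(1,0),f(0,1),f(1,1))
replace slot 3: 2·((-1)+1) − 0 = 0 → (-1,1,0)
replace slot 1: 2·(1+0) − (-1) = 3 → (3,1,0)
replace slot 2: 2·(3+0) − 1 = 5 → (3,5,0)

3,5,0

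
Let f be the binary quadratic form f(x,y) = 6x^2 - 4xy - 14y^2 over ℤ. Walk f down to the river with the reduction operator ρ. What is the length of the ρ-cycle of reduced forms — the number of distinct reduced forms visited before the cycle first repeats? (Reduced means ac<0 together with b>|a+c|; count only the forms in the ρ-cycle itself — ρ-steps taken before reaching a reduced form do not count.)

D = 352, ⌊√D⌋ = 18
descent: ρ → (-14,4,6)
descent: ρ → (6,8,-12)  [lands on river]
river: ρ → (-12,16,2)
river: ρ → (2,16,-12)
river: ρ → (-12,8,6)
river: ρ → (6,16,-4)
river: ρ → (-4,16,6)
ρ-cycle length = 6 (tail of 2 descent steps not counted)

6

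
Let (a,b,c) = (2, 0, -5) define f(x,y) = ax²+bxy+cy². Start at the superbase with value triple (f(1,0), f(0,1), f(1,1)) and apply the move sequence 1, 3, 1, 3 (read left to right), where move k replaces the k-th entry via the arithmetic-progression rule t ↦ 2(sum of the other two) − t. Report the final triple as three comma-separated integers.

start (2,-5,-3) = (f(1,0),f(0,1),f(1,1))
replace slot 1: 2·((-5)+(-3)) − 2 = -18 → (-18,-5,-3)
replace slot 3: 2·((-18)+(-5)) − (-3) = -43 → (-18,-5,-43)
replace slot 1: 2·((-5)+(-43)) − (-18) = -78 → (-78,-5,-43)
replace slot 3: 2·((-78)+(-5)) − (-43) = -123 → (-78,-5,-123)

-78,-5,-123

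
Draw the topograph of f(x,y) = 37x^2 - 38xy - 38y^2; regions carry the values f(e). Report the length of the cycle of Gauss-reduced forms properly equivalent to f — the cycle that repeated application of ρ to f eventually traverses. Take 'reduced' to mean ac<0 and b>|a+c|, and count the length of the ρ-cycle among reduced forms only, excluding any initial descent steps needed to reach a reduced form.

D = 7068, ⌊√D⌋ = 84
descent: ρ → (-38,38,37)  [lands on river]
river: ρ → (37,36,-39)
river: ρ → (-39,42,34)
river: ρ → (34,26,-47)
river: ρ → (-47,68,13)
river: ρ → (13,62,-62)
river: ρ → (-62,62,13)
river: ρ → (13,68,-47)
river: ρ → (-47,26,34)
river: ρ → (34,42,-39)
river: ρ → (-39,36,37)
river: ρ → (37,38,-38)
ρ-cycle length = 12 (tail of 1 descent step not counted)

12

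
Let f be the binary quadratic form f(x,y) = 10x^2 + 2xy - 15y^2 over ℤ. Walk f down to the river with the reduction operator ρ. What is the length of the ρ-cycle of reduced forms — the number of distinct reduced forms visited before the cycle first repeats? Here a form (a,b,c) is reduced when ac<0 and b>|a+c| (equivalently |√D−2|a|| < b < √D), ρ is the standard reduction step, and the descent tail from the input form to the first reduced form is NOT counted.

D = 604, ⌊√D⌋ = 24
descent: ρ → (-15,-2,10)
descent: ρ → (10,22,-3)  [lands on river]
river: ρ → (-3,20,17)
river: ρ → (17,14,-6)
river: ρ → (-6,22,5)
river: ρ → (5,18,-14)
river: ρ → (-14,10,9)
river: ρ → (9,8,-15)
river: ρ → (-15,22,2)
river: ρ → (2,22,-15)
river: ρ → (-15,8,9)
river: ρ → (9,10,-14)
river: ρ → (-14,18,5)
river: ρ → (5,22,-6)
river: ρ → (-6,14,17)
river: ρ → (17,20,-3)
river: ρ → (-3,22,10)
river: ρ → (10,18,-7)
river: ρ → (-7,24,1)
river: ρ → (1,24,-7)
river: ρ → (-7,18,10)
ρ-cycle length = 20 (tail of 2 descent steps not counted)

20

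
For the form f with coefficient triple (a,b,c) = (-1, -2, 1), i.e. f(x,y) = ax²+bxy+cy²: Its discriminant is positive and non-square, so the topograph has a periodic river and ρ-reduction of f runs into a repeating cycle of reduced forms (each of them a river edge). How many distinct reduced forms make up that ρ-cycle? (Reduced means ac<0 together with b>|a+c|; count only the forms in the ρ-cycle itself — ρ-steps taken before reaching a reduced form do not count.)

D = 8, ⌊√D⌋ = 2
descent: ρ → (1,2,-1)  [lands on river]
river: ρ → (-1,2,1)
ρ-cycle length = 2 (tail of 1 descent step not counted)

2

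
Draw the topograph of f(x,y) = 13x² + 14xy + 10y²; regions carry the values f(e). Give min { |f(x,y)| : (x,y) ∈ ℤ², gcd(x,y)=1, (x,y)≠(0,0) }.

translate: b→-12 (≡14 mod 26), so (13,14,10)→(13,-12,9)
flip: (13,-12,9)→(9,12,13)
translate: b→-6 (≡12 mod 18), so (9,12,13)→(9,-6,10)
reduced (well bottom): (9,-6,10) with a≤c, −a<b≤a
well minimum = a = 9

9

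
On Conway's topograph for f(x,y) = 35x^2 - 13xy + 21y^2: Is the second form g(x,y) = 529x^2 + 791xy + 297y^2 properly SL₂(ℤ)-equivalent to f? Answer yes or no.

D₁ = -2771, D₂ = -2771
f: flip: (35,-13,21)→(21,13,35)
f: reduced (well bottom): (21,13,35) with a≤c, −a<b≤a
g: translate: b→-267 (≡791 mod 1058), so (529,791,297)→(529,-267,35)
g: flip: (529,-267,35)→(35,267,529)
g: translate: b→-13 (≡267 mod 70), so (35,267,529)→(35,-13,21)
g: flip: (35,-13,21)→(21,13,35)
g: reduced (well bottom): (21,13,35) with a≤c, −a<b≤a
reduced forms (21, 13, 35) vs (21, 13, 35) ⇒ equivalent

yes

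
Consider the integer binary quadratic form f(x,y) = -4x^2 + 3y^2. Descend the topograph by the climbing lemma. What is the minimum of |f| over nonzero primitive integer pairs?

descent: ρ → (3,6,-1)  [lands on river]
river: ρ → (-1,6,3)
closes: descent 1, river 2
min |a| on river = 1

1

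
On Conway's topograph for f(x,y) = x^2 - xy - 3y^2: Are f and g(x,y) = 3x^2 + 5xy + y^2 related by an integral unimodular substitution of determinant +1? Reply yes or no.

D₁ = 13, D₂ = 13
river cycle of f (length 2): (1, 3, -1), (-1, 3, 1)
river cycle of g (length 2): (1, 3, -1), (-1, 3, 1)
cycles coincide ⇒ equivalent

yes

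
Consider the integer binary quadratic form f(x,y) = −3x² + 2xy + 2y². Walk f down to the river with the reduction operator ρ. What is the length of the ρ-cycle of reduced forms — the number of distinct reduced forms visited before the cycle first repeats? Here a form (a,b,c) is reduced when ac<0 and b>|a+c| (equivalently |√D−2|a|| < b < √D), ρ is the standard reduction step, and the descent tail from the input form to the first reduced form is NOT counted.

D = 28, ⌊√D⌋ = 5
river: ρ → (2,2,-3)
river: ρ → (-3,4,1)
river: ρ → (1,4,-3)
river: ρ → (-3,2,2)
ρ-cycle length = 4 (tail of 0 descent steps not counted)

4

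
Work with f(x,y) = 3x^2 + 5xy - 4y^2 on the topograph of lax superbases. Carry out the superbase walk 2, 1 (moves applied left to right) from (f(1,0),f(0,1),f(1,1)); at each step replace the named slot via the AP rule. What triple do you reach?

start (3,-4,4) = (f(1,0),f(0,1),f(1,1))
replace slot 2: 2·(3+4) − (-4) = 18 → (3,18,4)
replace slot 1: 2·(18+4) − 3 = 41 → (41,18,4)

41,18,4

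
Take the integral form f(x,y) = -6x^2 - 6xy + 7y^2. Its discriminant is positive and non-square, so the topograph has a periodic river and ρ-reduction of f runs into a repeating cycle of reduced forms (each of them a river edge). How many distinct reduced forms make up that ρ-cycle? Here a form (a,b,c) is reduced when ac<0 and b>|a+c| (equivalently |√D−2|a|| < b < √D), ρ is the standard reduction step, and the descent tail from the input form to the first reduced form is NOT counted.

D = 204, ⌊√D⌋ = 14
descent: ρ → (7,6,-6)  [lands on river]
river: ρ → (-6,6,7)
river: ρ → (7,8,-5)
river: ρ → (-5,12,3)
river: ρ → (3,12,-5)
river: ρ → (-5,8,7)
ρ-cycle length = 6 (tail of 1 descent step not counted)

6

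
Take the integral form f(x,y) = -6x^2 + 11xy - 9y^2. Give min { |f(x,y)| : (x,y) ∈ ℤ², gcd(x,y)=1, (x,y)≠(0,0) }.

translate: b→1 (≡-11 mod 12), so (6,-11,9)→(6,1,4)
flip: (6,1,4)→(4,-1,6)
reduced (well bottom): (4,-1,6) with a≤c, −a<b≤a
well minimum |f| = |-4| = 4 (negative-definite)

4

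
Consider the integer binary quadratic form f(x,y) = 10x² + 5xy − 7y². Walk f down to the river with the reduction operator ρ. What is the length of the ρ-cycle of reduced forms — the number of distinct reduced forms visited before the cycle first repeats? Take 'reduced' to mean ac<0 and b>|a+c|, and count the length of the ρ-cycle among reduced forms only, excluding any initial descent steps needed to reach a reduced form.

D = 305, ⌊√D⌋ = 17
river: ρ → (-7,9,8)
river: ρ → (8,7,-8)
river: ρ → (-8,9,7)
river: ρ → (7,5,-10)
river: ρ → (-10,15,2)
river: ρ → (2,17,-2)
river: ρ → (-2,15,10)
river: ρ → (10,5,-7)
ρ-cycle length = 8 (tail of 0 descent steps not counted)

8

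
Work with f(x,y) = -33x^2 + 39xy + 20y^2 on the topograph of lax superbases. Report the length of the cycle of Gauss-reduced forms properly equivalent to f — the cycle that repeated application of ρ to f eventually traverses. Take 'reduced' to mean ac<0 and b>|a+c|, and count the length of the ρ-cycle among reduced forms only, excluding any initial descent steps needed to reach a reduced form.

D = 4161, ⌊√D⌋ = 64
river: ρ → (20,41,-31)
river: ρ → (-31,21,30)
river: ρ → (30,39,-22)
river: ρ → (-22,49,20)
river: ρ → (20,31,-40)
river: ρ → (-40,49,11)
river: ρ → (11,61,-10)
river: ρ → (-10,59,17)
river: ρ → (17,43,-34)
river: ρ → (-34,25,26)
river: ρ → (26,27,-33)
river: ρ → (-33,39,20)
ρ-cycle length = 12 (tail of 0 descent steps not counted)

12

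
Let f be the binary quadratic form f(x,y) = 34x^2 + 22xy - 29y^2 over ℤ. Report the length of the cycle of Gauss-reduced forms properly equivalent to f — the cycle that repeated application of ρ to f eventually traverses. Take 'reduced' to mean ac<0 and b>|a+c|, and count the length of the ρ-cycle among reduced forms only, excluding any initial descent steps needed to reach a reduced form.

D = 4428, ⌊√D⌋ = 66
river: ρ → (-29,36,27)
river: ρ → (27,18,-38)
river: ρ → (-38,58,7)
river: ρ → (7,54,-54)
river: ρ → (-54,54,7)
river: ρ → (7,58,-38)
river: ρ → (-38,18,27)
river: ρ → (27,36,-29)
river: ρ → (-29,22,34)
river: ρ → (34,46,-17)
river: ρ → (-17,56,19)
river: ρ → (19,58,-14)
river: ρ → (-14,54,27)
river: ρ → (27,54,-14)
river: ρ → (-14,58,19)
river: ρ → (19,56,-17)
river: ρ → (-17,46,34)
river: ρ → (34,22,-29)
ρ-cycle length = 18 (tail of 0 descent steps not counted)

18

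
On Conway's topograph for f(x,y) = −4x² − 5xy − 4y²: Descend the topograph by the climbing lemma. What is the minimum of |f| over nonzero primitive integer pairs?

translate: b→-3 (≡5 mod 8), so (4,5,4)→(4,-3,3)
flip: (4,-3,3)→(3,3,4)
reduced (well bottom): (3,3,4) with a≤c, −a<b≤a
well minimum |f| = |-3| = 3 (negative-definite)

3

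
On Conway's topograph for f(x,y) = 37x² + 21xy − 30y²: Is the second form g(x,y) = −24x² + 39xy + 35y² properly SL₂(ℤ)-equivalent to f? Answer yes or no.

D₁ = 4881, D₂ = 4881
river cycle of f (length 86): (-30, 39, 28), (28, 17, -41), (-41, 65, 4), (4, 63, -57), (-57, 51, 10), (10, 69, -3), (-3, 69, 10), (10, 51, -57), (-57, 63, 4), (4, 65, -41), … (76 more)
river cycle of g (length 86): (35, 31, -28), (-28, 25, 38), (38, 51, -15), (-15, 69, 2), (2, 67, -49), (-49, 31, 20), (20, 49, -31), (-31, 13, 38), (38, 63, -6), (-6, 69, 5), … (76 more)
cycles differ ⇒ inequivalent

no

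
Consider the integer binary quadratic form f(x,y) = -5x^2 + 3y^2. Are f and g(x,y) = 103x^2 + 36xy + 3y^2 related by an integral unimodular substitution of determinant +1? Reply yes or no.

D₁ = 60, D₂ = 60
river cycle of f (length 2): (3, 6, -2), (-2, 6, 3)
river cycle of g (length 2): (3, 6, -2), (-2, 6, 3)
cycles coincide ⇒ equivalent

yes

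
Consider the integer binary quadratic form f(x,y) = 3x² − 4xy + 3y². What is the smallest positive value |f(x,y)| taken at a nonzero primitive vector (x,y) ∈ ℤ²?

translate: b→2 (≡-4 mod 6), so (3,-4,3)→(3,2,2)
flip: (3,2,2)→(2,-2,3)
translate: b→2 (≡-2 mod 4), so (2,-2,3)→(2,2,3)
reduced (well bottom): (2,2,3) with a≤c, −a<b≤a
well minimum = a = 2

2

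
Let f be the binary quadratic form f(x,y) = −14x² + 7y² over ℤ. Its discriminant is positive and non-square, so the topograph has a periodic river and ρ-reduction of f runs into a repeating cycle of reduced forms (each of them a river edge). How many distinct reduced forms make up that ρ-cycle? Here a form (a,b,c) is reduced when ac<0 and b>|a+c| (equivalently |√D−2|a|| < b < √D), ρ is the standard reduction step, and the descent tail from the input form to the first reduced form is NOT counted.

D = 392, ⌊√D⌋ = 19
descent: ρ → (7,14,-7)  [lands on river]
river: ρ → (-7,14,7)
ρ-cycle length = 2 (tail of 1 descent step not counted)

2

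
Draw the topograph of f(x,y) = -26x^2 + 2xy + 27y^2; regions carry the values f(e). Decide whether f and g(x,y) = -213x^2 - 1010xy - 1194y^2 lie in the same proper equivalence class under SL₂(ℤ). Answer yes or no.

D₁ = 2812, D₂ = 2812
river cycle of f (length 10): (27, 52, -1), (-1, 52, 27), (27, 2, -26), (-26, 50, 3), (3, 52, -9), (-9, 38, 38), (38, 38, -9), (-9, 52, 3), (3, 50, -26), (-26, 2, 27)
river cycle of g (length 10): (-26, 2, 27), (27, 52, -1), (-1, 52, 27), (27, 2, -26), (-26, 50, 3), (3, 52, -9), (-9, 38, 38), (38, 38, -9), (-9, 52, 3), (3, 50, -26)
cycles coincide ⇒ equivalent

yes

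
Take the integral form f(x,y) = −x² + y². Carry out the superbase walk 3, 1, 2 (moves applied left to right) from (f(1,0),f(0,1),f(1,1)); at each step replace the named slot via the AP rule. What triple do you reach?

start (-1,1,0) = (f(1,0),f(0,1),f(1,1))
replace slot 3: 2·((-1)+1) − 0 = 0 → (-1,1,0)
replace slot 1: 2·(1+0) − (-1) = 3 → (3,1,0)
replace slot 2: 2·(3+0) − 1 = 5 → (3,5,0)

3,5,0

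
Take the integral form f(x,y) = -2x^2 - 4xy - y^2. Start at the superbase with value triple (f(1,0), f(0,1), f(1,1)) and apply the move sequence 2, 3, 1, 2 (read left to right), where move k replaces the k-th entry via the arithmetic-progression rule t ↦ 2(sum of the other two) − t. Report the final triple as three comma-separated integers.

start (-2,-1,-7) = (f(1,0),f(0,1),f(1,1))
replace slot 2: 2·((-2)+(-7)) − (-1) = -17 → (-2,-17,-7)
replace slot 3: 2·((-2)+(-17)) − (-7) = -31 → (-2,-17,-31)
replace slot 1: 2·((-17)+(-31)) − (-2) = -94 → (-94,-17,-31)
replace slot 2: 2·((-94)+(-31)) − (-17) = -233 → (-94,-233,-31)

-94,-233,-31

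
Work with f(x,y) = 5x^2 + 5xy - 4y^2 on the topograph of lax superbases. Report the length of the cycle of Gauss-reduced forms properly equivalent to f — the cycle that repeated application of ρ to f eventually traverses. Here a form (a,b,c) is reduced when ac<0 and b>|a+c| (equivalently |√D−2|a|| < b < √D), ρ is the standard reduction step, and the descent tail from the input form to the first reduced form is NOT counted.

D = 105, ⌊√D⌋ = 10
river: ρ → (-4,3,6)
river: ρ → (6,9,-1)
river: ρ → (-1,9,6)
river: ρ → (6,3,-4)
river: ρ → (-4,5,5)
river: ρ → (5,5,-4)
ρ-cycle length = 6 (tail of 0 descent steps not counted)

6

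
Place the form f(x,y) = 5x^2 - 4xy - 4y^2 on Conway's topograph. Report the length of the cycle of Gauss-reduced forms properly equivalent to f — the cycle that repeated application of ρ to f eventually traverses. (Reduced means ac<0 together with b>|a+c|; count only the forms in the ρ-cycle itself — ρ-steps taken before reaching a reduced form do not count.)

D = 96, ⌊√D⌋ = 9
descent: ρ → (-4,4,5)  [lands on river]
river: ρ → (5,6,-3)
river: ρ → (-3,6,5)
river: ρ → (5,4,-4)
ρ-cycle length = 4 (tail of 1 descent step not counted)

4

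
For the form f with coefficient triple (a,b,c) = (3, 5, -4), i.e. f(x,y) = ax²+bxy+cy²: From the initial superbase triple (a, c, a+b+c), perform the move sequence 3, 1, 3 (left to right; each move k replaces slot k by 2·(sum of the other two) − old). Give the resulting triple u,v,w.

start (3,-4,4) = (f(1,0),f(0,1),f(1,1))
replace slot 3: 2·(3+(-4)) − 4 = -6 → (3,-4,-6)
replace slot 1: 2·((-4)+(-6)) − 3 = -23 → (-23,-4,-6)
replace slot 3: 2·((-23)+(-4)) − (-6) = -48 → (-23,-4,-48)

-23,-4,-48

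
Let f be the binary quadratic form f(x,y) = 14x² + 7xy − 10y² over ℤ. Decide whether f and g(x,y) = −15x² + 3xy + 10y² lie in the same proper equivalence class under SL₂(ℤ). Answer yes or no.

D₁ = 609, D₂ = 609
river cycle of f (length 16): (-10, 13, 11), (11, 9, -12), (-12, 15, 8), (8, 17, -10), (-10, 23, 2), (2, 21, -21), (-21, 21, 2), (2, 23, -10), (-10, 17, 8), (8, 15, -12), … (6 more)
river cycle of g (length 16): (10, 17, -8), (-8, 15, 12), (12, 9, -11), (-11, 13, 10), (10, 7, -14), (-14, 21, 3), (3, 21, -14), (-14, 7, 10), (10, 13, -11), (-11, 9, 12), … (6 more)
cycles differ ⇒ inequivalent

no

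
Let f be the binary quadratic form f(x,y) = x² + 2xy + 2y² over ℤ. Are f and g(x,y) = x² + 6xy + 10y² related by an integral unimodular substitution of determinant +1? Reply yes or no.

D₁ = -4, D₂ = -4
f: translate: b→0 (≡2 mod 2), so (1,2,2)→(1,0,1)
f: reduced (well bottom): (1,0,1) with a≤c, −a<b≤a
g: translate: b→0 (≡6 mod 2), so (1,6,10)→(1,0,1)
g: reduced (well bottom): (1,0,1) with a≤c, −a<b≤a
reduced forms (1, 0, 1) vs (1, 0, 1) ⇒ equivalent

yes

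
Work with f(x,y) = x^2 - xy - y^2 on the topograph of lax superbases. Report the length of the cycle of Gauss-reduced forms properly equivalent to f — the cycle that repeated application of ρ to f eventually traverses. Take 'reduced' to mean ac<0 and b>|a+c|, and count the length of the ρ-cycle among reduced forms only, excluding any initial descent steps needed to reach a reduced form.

D = 5, ⌊√D⌋ = 2
descent: ρ → (-1,1,1)  [lands on river]
river: ρ → (1,1,-1)
ρ-cycle length = 2 (tail of 1 descent step not counted)

2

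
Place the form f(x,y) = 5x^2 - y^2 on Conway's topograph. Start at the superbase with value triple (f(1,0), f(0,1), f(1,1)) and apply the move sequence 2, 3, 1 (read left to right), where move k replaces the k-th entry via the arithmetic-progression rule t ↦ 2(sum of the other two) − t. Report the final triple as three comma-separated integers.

start (5,-1,4) = (f(1,0),f(0,1),f(1,1))
replace slot 2: 2·(5+4) − (-1) = 19 → (5,19,4)
replace slot 3: 2·(5+19) − 4 = 44 → (5,19,44)
replace slot 1: 2·(19+44) − 5 = 121 → (121,19,44)

121,19,44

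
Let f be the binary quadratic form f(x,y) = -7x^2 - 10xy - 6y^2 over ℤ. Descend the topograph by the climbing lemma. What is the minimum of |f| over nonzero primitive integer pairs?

translate: b→-4 (≡10 mod 14), so (7,10,6)→(7,-4,3)
flip: (7,-4,3)→(3,4,7)
translate: b→-2 (≡4 mod 6), so (3,4,7)→(3,-2,6)
reduced (well bottom): (3,-2,6) with a≤c, −a<b≤a
well minimum |f| = |-3| = 3 (negative-definite)

3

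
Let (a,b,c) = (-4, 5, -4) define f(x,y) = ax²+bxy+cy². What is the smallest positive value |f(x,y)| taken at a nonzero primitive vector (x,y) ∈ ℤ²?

translate: b→3 (≡-5 mod 8), so (4,-5,4)→(4,3,3)
flip: (4,3,3)→(3,-3,4)
translate: b→3 (≡-3 mod 6), so (3,-3,4)→(3,3,4)
reduced (well bottom): (3,3,4) with a≤c, −a<b≤a
well minimum |f| = |-3| = 3 (negative-definite)

3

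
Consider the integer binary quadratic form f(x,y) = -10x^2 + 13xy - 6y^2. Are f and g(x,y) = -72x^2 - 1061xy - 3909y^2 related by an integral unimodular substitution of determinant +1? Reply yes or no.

D₁ = -71, D₂ = -71
f is negative-definite; reduce −f:
−f: translate: b→7 (≡-13 mod 20), so (10,-13,6)→(10,7,3)
−f: flip: (10,7,3)→(3,-7,10)
−f: translate: b→-1 (≡-7 mod 6), so (3,-7,10)→(3,-1,6)
−f: reduced (well bottom): (3,-1,6) with a≤c, −a<b≤a
flip sign back: reduced form of f is (-3,1,-6)
g is negative-definite; reduce −g:
−g: translate: b→53 (≡1061 mod 144), so (72,1061,3909)→(72,53,10)
−g: flip: (72,53,10)→(10,-53,72)
−g: translate: b→7 (≡-53 mod 20), so (10,-53,72)→(10,7,3)
−g: flip: (10,7,3)→(3,-7,10)
−g: translate: b→-1 (≡-7 mod 6), so (3,-7,10)→(3,-1,6)
−g: reduced (well bottom): (3,-1,6) with a≤c, −a<b≤a
flip sign back: reduced form of g is (-3,1,-6)
reduced forms (-3, 1, -6) vs (-3, 1, -6) ⇒ equivalent

yes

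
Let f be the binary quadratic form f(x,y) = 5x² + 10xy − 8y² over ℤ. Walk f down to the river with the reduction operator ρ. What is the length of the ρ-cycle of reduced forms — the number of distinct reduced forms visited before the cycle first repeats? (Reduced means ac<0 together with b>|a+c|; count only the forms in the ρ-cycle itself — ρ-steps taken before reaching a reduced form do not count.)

D = 260, ⌊√D⌋ = 16
river: ρ → (-8,6,7)
river: ρ → (7,8,-7)
river: ρ → (-7,6,8)
river: ρ → (8,10,-5)
river: ρ → (-5,10,8)
river: ρ → (8,6,-7)
river: ρ → (-7,8,7)
river: ρ → (7,6,-8)
river: ρ → (-8,10,5)
river: ρ → (5,10,-8)
ρ-cycle length = 10 (tail of 0 descent steps not counted)

10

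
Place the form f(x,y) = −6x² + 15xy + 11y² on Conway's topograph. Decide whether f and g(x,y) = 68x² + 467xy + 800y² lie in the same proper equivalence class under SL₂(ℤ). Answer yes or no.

D₁ = 489, D₂ = 489
river cycle of f (length 22): (11, 7, -10), (-10, 13, 8), (8, 19, -4), (-4, 21, 3), (3, 21, -4), (-4, 19, 8), (8, 13, -10), (-10, 7, 11), (11, 15, -6), (-6, 21, 2), … (12 more)
river cycle of g (length 22): (11, 7, -10), (-10, 13, 8), (8, 19, -4), (-4, 21, 3), (3, 21, -4), (-4, 19, 8), (8, 13, -10), (-10, 7, 11), (11, 15, -6), (-6, 21, 2), … (12 more)
cycles coincide ⇒ equivalent

yes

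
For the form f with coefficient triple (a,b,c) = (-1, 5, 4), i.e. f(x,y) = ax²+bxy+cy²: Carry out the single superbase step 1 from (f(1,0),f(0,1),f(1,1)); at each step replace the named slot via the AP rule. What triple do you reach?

start (-1,4,8) = (f(1,0),f(0,1),f(1,1))
replace slot 1: 2·(4+8) − (-1) = 25 → (25,4,8)

25,4,8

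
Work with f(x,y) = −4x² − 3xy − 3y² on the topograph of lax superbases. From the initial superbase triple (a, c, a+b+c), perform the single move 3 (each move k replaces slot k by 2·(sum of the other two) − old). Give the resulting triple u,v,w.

start (-4,-3,-10) = (f(1,0),f(0,1),f(1,1))
replace slot 3: 2·((-4)+(-3)) − (-10) = -4 → (-4,-3,-4)

-4,-3,-4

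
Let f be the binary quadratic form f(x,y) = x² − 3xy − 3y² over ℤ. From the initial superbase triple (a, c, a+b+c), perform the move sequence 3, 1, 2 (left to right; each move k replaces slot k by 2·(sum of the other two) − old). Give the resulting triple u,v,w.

start (1,-3,-5) = (f(1,0),f(0,1),f(1,1))
replace slot 3: 2·(1+(-3)) − (-5) = 1 → (1,-3,1)
replace slot 1: 2·((-3)+1) − 1 = -5 → (-5,-3,1)
replace slot 2: 2·((-5)+1) − (-3) = -5 → (-5,-5,1)

-5,-5,1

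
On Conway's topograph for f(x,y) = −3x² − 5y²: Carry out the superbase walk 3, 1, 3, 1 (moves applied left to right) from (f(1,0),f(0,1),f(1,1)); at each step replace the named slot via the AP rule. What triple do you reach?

start (-3,-5,-8) = (f(1,0),f(0,1),f(1,1))
replace slot 3: 2·((-3)+(-5)) − (-8) = -8 → (-3,-5,-8)
replace slot 1: 2·((-5)+(-8)) − (-3) = -23 → (-23,-5,-8)
replace slot 3: 2·((-23)+(-5)) − (-8) = -48 → (-23,-5,-48)
replace slot 1: 2·((-5)+(-48)) − (-23) = -83 → (-83,-5,-48)

-83,-5,-48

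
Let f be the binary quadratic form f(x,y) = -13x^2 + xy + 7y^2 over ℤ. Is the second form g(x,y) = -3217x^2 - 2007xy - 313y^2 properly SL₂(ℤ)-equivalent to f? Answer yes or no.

D₁ = 365, D₂ = 365
river cycle of f (length 6): (7, 13, -7), (-7, 15, 5), (5, 15, -7), (-7, 13, 7), (7, 15, -5), (-5, 15, 7)
river cycle of g (length 6): (7, 13, -7), (-7, 15, 5), (5, 15, -7), (-7, 13, 7), (7, 15, -5), (-5, 15, 7)
cycles coincide ⇒ equivalent

yes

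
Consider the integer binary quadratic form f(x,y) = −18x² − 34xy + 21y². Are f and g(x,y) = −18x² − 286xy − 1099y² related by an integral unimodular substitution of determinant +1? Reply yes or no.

D₁ = 2668, D₂ = 2668
river cycle of f (length 18): (21, 34, -18), (-18, 38, 17), (17, 30, -26), (-26, 22, 21), (21, 20, -27), (-27, 34, 14), (14, 50, -3), (-3, 46, 46), (46, 46, -3), (-3, 50, 14), … (8 more)
river cycle of g (length 18): (-18, 38, 17), (17, 30, -26), (-26, 22, 21), (21, 20, -27), (-27, 34, 14), (14, 50, -3), (-3, 46, 46), (46, 46, -3), (-3, 50, 14), (14, 34, -27), … (8 more)
cycles coincide ⇒ equivalent

yes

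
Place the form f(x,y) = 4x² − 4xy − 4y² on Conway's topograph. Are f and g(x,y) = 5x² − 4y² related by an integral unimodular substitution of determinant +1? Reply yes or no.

D₁ = 80, D₂ = 80
river cycle of f (length 2): (-4, 4, 4), (4, 4, -4)
river cycle of g (length 2): (-4, 8, 1), (1, 8, -4)
cycles differ ⇒ inequivalent

no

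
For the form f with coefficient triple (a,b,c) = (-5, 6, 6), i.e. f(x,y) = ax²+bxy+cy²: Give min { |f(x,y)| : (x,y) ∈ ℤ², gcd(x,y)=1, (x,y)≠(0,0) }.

river: ρ → (6,6,-5)
river: ρ → (-5,4,7)
river: ρ → (7,10,-2)
river: ρ → (-2,10,7)
river: ρ → (7,4,-5)
river: ρ → (-5,6,6)
closes: descent 0, river 6
min |a| on river = 2

2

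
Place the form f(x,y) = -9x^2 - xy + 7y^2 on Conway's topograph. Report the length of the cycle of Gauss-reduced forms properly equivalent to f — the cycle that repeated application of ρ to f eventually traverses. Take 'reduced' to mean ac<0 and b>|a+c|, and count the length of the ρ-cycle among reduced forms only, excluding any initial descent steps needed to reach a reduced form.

D = 253, ⌊√D⌋ = 15
descent: ρ → (7,15,-1)  [lands on river]
river: ρ → (-1,15,7)
river: ρ → (7,13,-3)
river: ρ → (-3,11,11)
river: ρ → (11,11,-3)
river: ρ → (-3,13,7)
ρ-cycle length = 6 (tail of 1 descent step not counted)

6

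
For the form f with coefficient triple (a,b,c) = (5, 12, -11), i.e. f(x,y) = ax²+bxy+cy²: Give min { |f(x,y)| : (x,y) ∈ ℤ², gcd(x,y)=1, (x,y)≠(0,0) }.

river: ρ → (-11,10,6)
river: ρ → (6,14,-7)
river: ρ → (-7,14,6)
river: ρ → (6,10,-11)
river: ρ → (-11,12,5)
river: ρ → (5,18,-2)
river: ρ → (-2,18,5)
river: ρ → (5,12,-11)
closes: descent 0, river 8
min |a| on river = 2

2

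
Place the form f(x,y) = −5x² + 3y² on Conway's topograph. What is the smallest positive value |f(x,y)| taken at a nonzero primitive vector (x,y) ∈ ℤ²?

descent: ρ → (3,6,-2)  [lands on river]
river: ρ → (-2,6,3)
closes: descent 1, river 2
min |a| on river = 2

2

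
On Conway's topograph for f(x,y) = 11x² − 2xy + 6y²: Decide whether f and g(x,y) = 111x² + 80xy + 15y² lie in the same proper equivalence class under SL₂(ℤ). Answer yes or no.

D₁ = -260, D₂ = -260
f: flip: (11,-2,6)→(6,2,11)
f: reduced (well bottom): (6,2,11) with a≤c, −a<b≤a
g: flip: (111,80,15)→(15,-80,111)
g: translate: b→10 (≡-80 mod 30), so (15,-80,111)→(15,10,6)
g: flip: (15,10,6)→(6,-10,15)
g: translate: b→2 (≡-10 mod 12), so (6,-10,15)→(6,2,11)
g: reduced (well bottom): (6,2,11) with a≤c, −a<b≤a
reduced forms (6, 2, 11) vs (6, 2, 11) ⇒ equivalent

yes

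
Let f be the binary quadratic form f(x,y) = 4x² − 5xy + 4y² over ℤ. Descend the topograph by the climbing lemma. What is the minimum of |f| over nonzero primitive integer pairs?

translate: b→3 (≡-5 mod 8), so (4,-5,4)→(4,3,3)
flip: (4,3,3)→(3,-3,4)
translate: b→3 (≡-3 mod 6), so (3,-3,4)→(3,3,4)
reduced (well bottom): (3,3,4) with a≤c, −a<b≤a
well minimum = a = 3

3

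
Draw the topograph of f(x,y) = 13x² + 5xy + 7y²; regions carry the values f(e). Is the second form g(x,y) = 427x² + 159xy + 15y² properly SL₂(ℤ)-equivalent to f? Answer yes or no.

D₁ = -339, D₂ = -339
f: flip: (13,5,7)→(7,-5,13)
f: reduced (well bottom): (7,-5,13) with a≤c, −a<b≤a
g: flip: (427,159,15)→(15,-159,427)
g: translate: b→-9 (≡-159 mod 30), so (15,-159,427)→(15,-9,7)
g: flip: (15,-9,7)→(7,9,15)
g: translate: b→-5 (≡9 mod 14), so (7,9,15)→(7,-5,13)
g: reduced (well bottom): (7,-5,13) with a≤c, −a<b≤a
reduced forms (7, -5, 13) vs (7, -5, 13) ⇒ equivalent

yes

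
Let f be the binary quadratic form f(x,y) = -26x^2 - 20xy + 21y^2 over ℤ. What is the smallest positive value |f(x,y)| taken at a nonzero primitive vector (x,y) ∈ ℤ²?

descent: ρ → (21,20,-26)  [lands on river]
river: ρ → (-26,32,15)
river: ρ → (15,28,-30)
river: ρ → (-30,32,13)
river: ρ → (13,46,-9)
river: ρ → (-9,44,18)
river: ρ → (18,28,-25)
river: ρ → (-25,22,21)
closes: descent 1, river 8
min |a| on river = 9

9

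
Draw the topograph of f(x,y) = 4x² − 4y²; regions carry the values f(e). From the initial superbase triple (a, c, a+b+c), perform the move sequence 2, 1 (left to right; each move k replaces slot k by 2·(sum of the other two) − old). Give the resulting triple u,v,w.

start (4,-4,0) = (f(1,0),f(0,1),f(1,1))
replace slot 2: 2·(4+0) − (-4) = 12 → (4,12,0)
replace slot 1: 2·(12+0) − 4 = 20 → (20,12,0)

20,12,0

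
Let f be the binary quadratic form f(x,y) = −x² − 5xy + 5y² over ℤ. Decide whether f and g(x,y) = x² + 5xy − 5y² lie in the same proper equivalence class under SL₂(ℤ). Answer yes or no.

D₁ = 45, D₂ = 45
river cycle of f (length 2): (5, 5, -1), (-1, 5, 5)
river cycle of g (length 2): (-5, 5, 1), (1, 5, -5)
cycles differ ⇒ inequivalent

no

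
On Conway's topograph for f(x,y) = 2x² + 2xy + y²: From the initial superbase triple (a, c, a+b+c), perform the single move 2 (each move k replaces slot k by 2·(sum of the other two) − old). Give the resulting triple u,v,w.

start (2,1,5) = (f(1,0),f(0,1),f(1,1))
replace slot 2: 2·(2+5) − 1 = 13 → (2,13,5)

2,13,5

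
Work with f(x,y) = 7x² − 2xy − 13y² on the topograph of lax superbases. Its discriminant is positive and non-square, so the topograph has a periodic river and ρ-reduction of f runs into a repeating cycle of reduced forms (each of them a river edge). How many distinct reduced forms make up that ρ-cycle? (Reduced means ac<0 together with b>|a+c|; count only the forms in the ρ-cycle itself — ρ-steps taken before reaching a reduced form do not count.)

D = 368, ⌊√D⌋ = 19
descent: ρ → (-13,2,7)
descent: ρ → (7,12,-8)  [lands on river]
river: ρ → (-8,4,11)
river: ρ → (11,18,-1)
river: ρ → (-1,18,11)
river: ρ → (11,4,-8)
river: ρ → (-8,12,7)
river: ρ → (7,16,-4)
river: ρ → (-4,16,7)
ρ-cycle length = 8 (tail of 2 descent steps not counted)

8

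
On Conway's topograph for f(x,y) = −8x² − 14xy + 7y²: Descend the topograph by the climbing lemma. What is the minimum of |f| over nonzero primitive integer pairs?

descent: ρ → (7,14,-8)  [lands on river]
river: ρ → (-8,18,3)
river: ρ → (3,18,-8)
river: ρ → (-8,14,7)
closes: descent 1, river 4
min |a| on river = 3

3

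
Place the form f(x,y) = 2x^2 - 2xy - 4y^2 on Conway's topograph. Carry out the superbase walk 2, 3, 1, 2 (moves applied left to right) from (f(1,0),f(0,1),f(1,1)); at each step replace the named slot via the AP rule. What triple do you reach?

start (2,-4,-4) = (f(1,0),f(0,1),f(1,1))
replace slot 2: 2·(2+(-4)) − (-4) = 0 → (2,0,-4)
replace slot 3: 2·(2+0) − (-4) = 8 → (2,0,8)
replace slot 1: 2·(0+8) − 2 = 14 → (14,0,8)
replace slot 2: 2·(14+8) − 0 = 44 → (14,44,8)

14,44,8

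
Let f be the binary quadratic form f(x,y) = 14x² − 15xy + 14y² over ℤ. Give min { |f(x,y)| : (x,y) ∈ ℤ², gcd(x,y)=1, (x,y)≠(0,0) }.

translate: b→13 (≡-15 mod 28), so (14,-15,14)→(14,13,13)
flip: (14,13,13)→(13,-13,14)
translate: b→13 (≡-13 mod 26), so (13,-13,14)→(13,13,14)
reduced (well bottom): (13,13,14) with a≤c, −a<b≤a
well minimum = a = 13

13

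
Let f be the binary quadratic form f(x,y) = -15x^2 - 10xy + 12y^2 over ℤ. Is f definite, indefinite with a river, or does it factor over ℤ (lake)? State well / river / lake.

D = b²−4ac = (-10)² − 4·(-15)·12 = 820
D > 0 non-square ⇒ indefinite ⇒ periodic river

river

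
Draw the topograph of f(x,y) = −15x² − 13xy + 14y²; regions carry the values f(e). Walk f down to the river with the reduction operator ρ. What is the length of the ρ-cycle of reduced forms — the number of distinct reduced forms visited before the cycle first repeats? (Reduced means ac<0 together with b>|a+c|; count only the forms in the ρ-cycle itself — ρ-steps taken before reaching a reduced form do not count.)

D = 1009, ⌊√D⌋ = 31
descent: ρ → (14,13,-15)  [lands on river]
river: ρ → (-15,17,12)
river: ρ → (12,31,-1)
river: ρ → (-1,31,12)
river: ρ → (12,17,-15)
river: ρ → (-15,13,14)
river: ρ → (14,15,-14)
river: ρ → (-14,13,15)
river: ρ → (15,17,-12)
river: ρ → (-12,31,1)
river: ρ → (1,31,-12)
river: ρ → (-12,17,15)
river: ρ → (15,13,-14)
river: ρ → (-14,15,14)
ρ-cycle length = 14 (tail of 1 descent step not counted)

14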